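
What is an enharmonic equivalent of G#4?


Reasoning:
Enharmonic notes sound the same pitch but are spelled with different letter names
G# and Ab name the same pitch class
= Ab4


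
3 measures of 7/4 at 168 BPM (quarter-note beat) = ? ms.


Let's work it out.
Quarter-note beat duration = 60000 / 168 ms
Beats per measure (7/4) = 7
One measure = 7 × 60000 / 168 = 420000 / 168 ms
3 measures = 3 × 420000 / 168 = 1260000 / 168
= 7500.0 ms


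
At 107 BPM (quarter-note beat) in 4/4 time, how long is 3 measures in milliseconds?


Working:
Quarter-note beat duration = 60000 / 107 ms
Beats per measure (4/4) = 4
One measure = 4 × 60000 / 107 = 240000 / 107 ms
3 measures = 3 × 240000 / 107 = 720000 / 107
= 6729.0 ms


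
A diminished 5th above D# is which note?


Working:
A 5th spans 5 letter names, so from D we land on A
A diminished 5th = 6 semitones above D#
Spell A at that pitch: A
= A


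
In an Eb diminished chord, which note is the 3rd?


Working:
Diminished triad = root + minor 3rd (3 semitones) + diminished 5th (6 semitones)
A triad on Eb stacks thirds, so the chord tones use letter names E-G-B
Root: Eb
Minor 3rd above Eb: Gb
Diminished 5th above Eb: Bbb
The 3rd = Gb


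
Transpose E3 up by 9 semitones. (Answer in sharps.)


E3: chromatic position 4 in octave 3 → absolute = 3×12 + 4 = 40
Transpose up 9: 40 + 9 = 49
49 = 4×12 + 1 → C# in octave 4
Result = C#4


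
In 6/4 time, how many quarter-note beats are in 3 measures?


Reasoning:
Time signature 6/4: the bottom number 4 means the quarter note gets one count
The top number 6 means 6 quarter-note beats per measure
Total = 6 × 3 measures
= 18 quarter-note beats


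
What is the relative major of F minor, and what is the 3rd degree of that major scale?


The relative major shares the key signature and is a minor 3rd above the minor tonic
A minor 3rd above F is Ab
→ relative major of F minor is Ab major
Ab major scale: Ab Bb C Db Eb F G
= Ab major; 3rd degree = C


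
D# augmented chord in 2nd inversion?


Working:
Root position: D# F## A##
2nd inversion: move root and 3rd up an octave
Bass note: A##
Notes (bottom to top) = A## D# F##


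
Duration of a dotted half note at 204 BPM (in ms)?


Reasoning:
One quarter-note beat = 60000 / BPM = 60000 / 204 ms
Dotted half note = 3 × quarter note
Duration = 3 × 60000 / 204 = 180000 / 204
= 882.4 ms


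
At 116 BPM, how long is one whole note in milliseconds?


Reasoning:
One quarter-note beat = 60000 / BPM = 60000 / 116 ms
Whole note = 4 × quarter note
Duration = 4 × 60000 / 116 = 240000 / 116
= 2069.0 ms


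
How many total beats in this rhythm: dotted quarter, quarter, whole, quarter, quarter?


Reasoning:
Beat values:
  dotted quarter = 1.5 beats
  quarter = 1 beat
  whole = 4 beats
  quarter = 1 beat
  quarter = 1 beat
Sum = 1.5 + 1 + 4 + 1 + 1
= 8.5 beats


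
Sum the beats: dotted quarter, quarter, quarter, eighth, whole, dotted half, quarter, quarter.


Solution.
Beat values:
  dotted quarter = 1.5 beats
  quarter = 1 beat
  quarter = 1 beat
  eighth = 0.5 beats
  whole = 4 beats
  dotted half = 3 beats
  quarter = 1 beat
  quarter = 1 beat
Sum = 1.5 + 1 + 1 + 0.5 + 4 + 3 + 1 + 1
= 13 beats


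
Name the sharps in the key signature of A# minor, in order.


Sharp minor keys follow the circle of fifths: A(0), E(1), B(2), F#(3), C#(4), G#(5), D#(6), A#(7)
A# minor has 7 sharps
Order of sharps: F# C# G# D# A# E# B# → first 7: F#, C#, G#, D#, A#, E#, B#
= F#, C#, G#, D#, A#, E#, B#


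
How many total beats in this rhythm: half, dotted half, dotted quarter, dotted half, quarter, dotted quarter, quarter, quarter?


Solution.
Beat values:
  half = 2 beats
  dotted half = 3 beats
  dotted quarter = 1.5 beats
  dotted half = 3 beats
  quarter = 1 beat
  dotted quarter = 1.5 beats
  quarter = 1 beat
  quarter = 1 beat
Sum = 2 + 3 + 1.5 + 3 + 1 + 1.5 + 1 + 1
= 14 beats


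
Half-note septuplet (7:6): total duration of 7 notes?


Septuplet: 7 notes occupy the space of 6 half notes
Space = 6 × 2 = 12 beats
Each septuplet note = 12 / 7 = 12/7 beats
7 notes = 7 × 12/7 = 12
= 12 beats


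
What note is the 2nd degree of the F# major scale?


Let's work it out.
Major scale pattern: W-W-H-W-W-W-H (2-2-1-2-2-2-1 semitones)
Starting from F#:
  F# + 2 semitones → G#
  G# + 2 semitones → A#
  A# + 1 semitone → B
  B + 2 semitones → C#
  C# + 2 semitones → D#
  D# + 2 semitones → E#
  E# + 1 semitone → F#
Scale: F# G# A# B C# D# E#
Degree 2 = G#


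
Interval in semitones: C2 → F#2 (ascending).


Absolute semitone position = octave×12 + chromatic position
C2: 2×12 + 0 = 24
F#2: 2×12 + 6 = 30
Difference = 30 - 24 = 6
= 6 semitones


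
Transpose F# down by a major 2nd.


Reasoning:
major 2nd: 2 letter names, 2 semitones
Letter: F - 1 → E
Pitch: F# - 2 semitones, spelled as an E → E
= E


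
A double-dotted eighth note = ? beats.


Working:
Base eighth note = 1/2 beats
Dot 1 adds half the previous value: +1/4
Dot 2 adds half the previous value: +1/8
One double-dotted eighth = 1/2 + 1/4 + 1/8 = 7/8
= 7/8 beats


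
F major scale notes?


Major scale pattern: W-W-H-W-W-W-H (2-2-1-2-2-2-1 semitones)
Starting from F:
  F + 2 semitones → G
  G + 2 semitones → A
  A + 1 semitone → Bb
  Bb + 2 semitones → C
  C + 2 semitones → D
  D + 2 semitones → E
  E + 1 semitone → F
Scale = F G A Bb C D E


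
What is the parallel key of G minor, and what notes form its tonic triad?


Solution.
Parallel keys share the same tonic but differ in mode
G minor → parallel is G major
Tonic triad of G major = G B D
= G major; triad = G B D


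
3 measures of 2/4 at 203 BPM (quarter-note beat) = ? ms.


Solution.
Quarter-note beat duration = 60000 / 203 ms
Beats per measure (2/4) = 2
One measure = 2 × 60000 / 203 = 120000 / 203 ms
3 measures = 3 × 120000 / 203 = 360000 / 203
= 1773.4 ms


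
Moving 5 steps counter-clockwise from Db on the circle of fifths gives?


Each counter-clockwise step moves down a perfect 5th (= up a perfect 4th)
From Db: Db → F#/Gb → B → E → A → D
= D


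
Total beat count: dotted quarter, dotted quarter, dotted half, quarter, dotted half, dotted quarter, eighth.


Reasoning:
Beat values:
  dotted quarter = 1.5 beats
  dotted quarter = 1.5 beats
  dotted half = 3 beats
  quarter = 1 beat
  dotted half = 3 beats
  dotted quarter = 1.5 beats
  eighth = 0.5 beats
Sum = 1.5 + 1.5 + 3 + 1 + 3 + 1.5 + 0.5
= 12 beats


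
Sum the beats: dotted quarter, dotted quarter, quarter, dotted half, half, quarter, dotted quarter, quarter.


Reasoning:
Beat values:
  dotted quarter = 1.5 beats
  dotted quarter = 1.5 beats
  quarter = 1 beat
  dotted half = 3 beats
  half = 2 beats
  quarter = 1 beat
  dotted quarter = 1.5 beats
  quarter = 1 beat
Sum = 1.5 + 1.5 + 1 + 3 + 2 + 1 + 1.5 + 1
= 12.5 beats


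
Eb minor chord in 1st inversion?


Reasoning:
Root position: Eb Gb Bb
1st inversion: move root up an octave
Bass note: Gb
Notes (bottom to top) = Gb Bb Eb


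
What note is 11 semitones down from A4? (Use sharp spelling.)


Solution.
A4: chromatic position 9 in octave 4 → absolute = 4×12 + 9 = 57
Transpose down 11: 57 - 11 = 46
46 = 3×12 + 10 → A# in octave 3
Result = A#3


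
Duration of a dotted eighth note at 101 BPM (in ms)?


One quarter-note beat = 60000 / BPM = 60000 / 101 ms
Dotted eighth note = 3/4 × quarter note
Duration = 3/4 × 60000 / 101 = 45000 / 101
= 445.5 ms


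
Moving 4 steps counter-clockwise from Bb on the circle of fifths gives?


Each counter-clockwise step moves down a perfect 5th (= up a perfect 4th)
From Bb: Bb → Eb → Ab → Db → F#/Gb
= F#/Gb


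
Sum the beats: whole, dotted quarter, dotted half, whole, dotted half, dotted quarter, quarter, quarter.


Step by step:
Beat values:
  whole = 4 beats
  dotted quarter = 1.5 beats
  dotted half = 3 beats
  whole = 4 beats
  dotted half = 3 beats
  dotted quarter = 1.5 beats
  quarter = 1 beat
  quarter = 1 beat
Sum = 4 + 1.5 + 3 + 4 + 3 + 1.5 + 1 + 1
= 19 beats


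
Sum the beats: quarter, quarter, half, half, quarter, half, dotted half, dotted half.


Working:
Beat values:
  quarter = 1 beat
  quarter = 1 beat
  half = 2 beats
  half = 2 beats
  quarter = 1 beat
  half = 2 beats
  dotted half = 3 beats
  dotted half = 3 beats
Sum = 1 + 1 + 2 + 2 + 1 + 2 + 3 + 3
= 15 beats


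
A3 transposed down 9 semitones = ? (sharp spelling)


A3: chromatic position 9 in octave 3 → absolute = 3×12 + 9 = 45
Transpose down 9: 45 - 9 = 36
36 = 3×12 + 0 → C in octave 3
Result = C3


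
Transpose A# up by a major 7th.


Solution.
major 7th: 7 letter names, 11 semitones
Letter: A + 6 → G
Pitch: A# + 11 semitones, spelled as a G → G##
= G##


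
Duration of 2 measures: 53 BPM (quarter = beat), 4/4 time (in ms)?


Let's work it out.
Quarter-note beat duration = 60000 / 53 ms
Beats per measure (4/4) = 4
One measure = 4 × 60000 / 53 = 240000 / 53 ms
2 measures = 2 × 240000 / 53 = 480000 / 53
= 9056.6 ms


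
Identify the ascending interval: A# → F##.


Letter names: A → F spans 6 letter names → a 6th
Semitones: A# → F## = 9 half-steps
A 6th of 9 semitones is a major 6th
= major 6th


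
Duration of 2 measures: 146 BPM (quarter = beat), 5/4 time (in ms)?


Reasoning:
Quarter-note beat duration = 60000 / 146 ms
Beats per measure (5/4) = 5
One measure = 5 × 60000 / 146 = 300000 / 146 ms
2 measures = 2 × 300000 / 146 = 600000 / 146
= 4109.6 ms


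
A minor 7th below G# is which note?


Solution.
A 7th spans 7 letter names, so from G we land on A
A minor 7th = 10 semitones below G#
Spell A at that pitch: A#
= A#


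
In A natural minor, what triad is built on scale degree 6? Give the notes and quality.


A natural minor scale: A B C D E F G
Diatonic triad on degree 6 stacks scale notes 6, 1, 3: F A C
F→A = 4 semitones; F→C = 7 semitones → major triad
= F A C (major)


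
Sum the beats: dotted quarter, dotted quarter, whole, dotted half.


Beat values:
  dotted quarter = 1.5 beats
  dotted quarter = 1.5 beats
  whole = 4 beats
  dotted half = 3 beats
Sum = 1.5 + 1.5 + 4 + 3
= 10 beats


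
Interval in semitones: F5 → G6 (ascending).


Let's work it out.
Absolute semitone position = octave×12 + chromatic position
F5: 5×12 + 5 = 65
G6: 6×12 + 7 = 79
Difference = 79 - 65 = 14
= 14 semitones


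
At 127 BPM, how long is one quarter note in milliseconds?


One quarter-note beat = 60000 / BPM = 60000 / 127 ms
Duration = 60000 / 127
= 472.4 ms


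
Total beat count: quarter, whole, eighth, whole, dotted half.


Step by step:
Beat values:
  quarter = 1 beat
  whole = 4 beats
  eighth = 0.5 beats
  whole = 4 beats
  dotted half = 3 beats
Sum = 1 + 4 + 0.5 + 4 + 3
= 12.5 beats


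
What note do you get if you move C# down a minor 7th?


minor 7th: 7 letter names, 10 semitones
Letter: C - 6 → D
Pitch: C# - 10 semitones, spelled as a D → D#
= D#


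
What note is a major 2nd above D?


Solution.
A 2nd spans 2 letter names, so from D we land on E
A major 2nd = 2 semitones above D
Spell E at that pitch: E
= E


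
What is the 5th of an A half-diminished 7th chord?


Reasoning:
Half-diminished 7th chord = root + minor 3rd + diminished 5th + minor 7th
Seventh chords stack in thirds, so the letter names are A-C-E-G
Root: A
Minor 3rd above A: C
Diminished 5th above A: Eb
Minor 7th above A: G
The 5th = Eb


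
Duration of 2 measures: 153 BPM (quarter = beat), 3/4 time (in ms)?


Step by step:
Quarter-note beat duration = 60000 / 153 ms
Beats per measure (3/4) = 3
One measure = 3 × 60000 / 153 = 180000 / 153 ms
2 measures = 2 × 180000 / 153 = 360000 / 153
= 2352.9 ms


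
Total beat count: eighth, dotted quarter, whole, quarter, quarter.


Step by step:
Beat values:
  eighth = 0.5 beats
  dotted quarter = 1.5 beats
  whole = 4 beats
  quarter = 1 beat
  quarter = 1 beat
Sum = 0.5 + 1.5 + 4 + 1 + 1
= 8 beats


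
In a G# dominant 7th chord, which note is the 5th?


Working:
Dominant 7th chord = root + major 3rd + perfect 5th + minor 7th
Seventh chords stack in thirds, so the letter names are G-B-D-F
Root: G#
Major 3rd above G#: B#
Perfect 5th above G#: D#
Minor 7th above G#: F#
The 5th = D#


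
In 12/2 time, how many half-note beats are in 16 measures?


Reasoning:
Time signature 12/2: the bottom number 2 means the half note gets one count
The top number 12 means 12 half-note beats per measure
Total = 12 × 16 measures
= 192 half-note beats


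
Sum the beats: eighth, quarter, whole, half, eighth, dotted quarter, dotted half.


Solution.
Beat values:
  eighth = 0.5 beats
  quarter = 1 beat
  whole = 4 beats
  half = 2 beats
  eighth = 0.5 beats
  dotted quarter = 1.5 beats
  dotted half = 3 beats
Sum = 0.5 + 1 + 4 + 2 + 0.5 + 1.5 + 3
= 12.5 beats


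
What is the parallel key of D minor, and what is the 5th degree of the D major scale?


Parallel keys share the same tonic but differ in mode
D minor → parallel is D major
D major scale: D E F# G A B C#
= D major; 5th degree = A


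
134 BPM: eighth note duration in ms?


Step by step:
One quarter-note beat = 60000 / BPM = 60000 / 134 ms
Eighth note = 1/2 × quarter note
Duration = 1/2 × 60000 / 134 = 30000 / 134
= 223.9 ms


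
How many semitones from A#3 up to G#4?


Reasoning:
Absolute semitone position = octave×12 + chromatic position
A#3: 3×12 + 10 = 46
G#4: 4×12 + 8 = 56
Difference = 56 - 46 = 10
= 10 semitones


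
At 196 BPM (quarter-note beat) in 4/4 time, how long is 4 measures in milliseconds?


Quarter-note beat duration = 60000 / 196 ms
Beats per measure (4/4) = 4
One measure = 4 × 60000 / 196 = 240000 / 196 ms
4 measures = 4 × 240000 / 196 = 960000 / 196
= 4898.0 ms


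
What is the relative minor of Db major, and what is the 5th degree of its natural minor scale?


Step by step:
The relative minor shares the major's key signature and starts on its 6th degree
6th degree = a major 6th above the tonic; a major 6th above Db is Bb
→ relative minor of Db major is Bb minor
Bb natural minor scale: Bb C Db Eb F Gb Ab
= Bb minor; 5th degree = F


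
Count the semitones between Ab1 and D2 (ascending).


Absolute semitone position = octave×12 + chromatic position
Ab1: 1×12 + 8 = 20
D2: 2×12 + 2 = 26
Difference = 26 - 20 = 6
= 6 semitones


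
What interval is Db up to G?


Letter names: D → G spans 4 letter names → a 4th
Semitones: Db → G = 6 half-steps
A 4th of 6 semitones is an augmented 4th
= augmented 4th


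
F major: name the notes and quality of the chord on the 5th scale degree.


F major scale: F G A Bb C D E
Diatonic triad on degree 5 stacks scale notes 5, 7, 2: C E G
C→E = 4 semitones; C→G = 7 semitones → major triad
= C E G (major)


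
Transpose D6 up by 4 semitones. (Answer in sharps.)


Working:
D6: chromatic position 2 in octave 6 → absolute = 6×12 + 2 = 74
Transpose up 4: 74 + 4 = 78
78 = 6×12 + 6 → F# in octave 6
Result = F#6


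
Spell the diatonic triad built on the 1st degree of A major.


A major scale: A B C# D E F# G#
Diatonic triad on degree 1 stacks scale notes 1, 3, 5: A C# E
A→C# = 4 semitones; A→E = 7 semitones → major triad
= A C# E (major)


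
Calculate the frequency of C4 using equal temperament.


Let's work it out.
f = 440 × 2^(n/12) where n = semitones from A4
C4: -9 semitones from A4
f = 440 × 2^(-9/12)
f = 261.63 Hz


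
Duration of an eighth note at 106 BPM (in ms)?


One quarter-note beat = 60000 / BPM = 60000 / 106 ms
Eighth note = 1/2 × quarter note
Duration = 1/2 × 60000 / 106 = 30000 / 106
= 283.0 ms


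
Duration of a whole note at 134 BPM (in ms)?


One quarter-note beat = 60000 / BPM = 60000 / 134 ms
Whole note = 4 × quarter note
Duration = 4 × 60000 / 134 = 240000 / 134
= 1791.0 ms


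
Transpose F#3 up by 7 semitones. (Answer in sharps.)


Let's work it out.
F#3: chromatic position 6 in octave 3 → absolute = 3×12 + 6 = 42
Transpose up 7: 42 + 7 = 49
49 = 4×12 + 1 → C# in octave 4
Result = C#4


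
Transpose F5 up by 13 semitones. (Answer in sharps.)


Solution.
F5: chromatic position 5 in octave 5 → absolute = 5×12 + 5 = 65
Transpose up 13: 65 + 13 = 78
78 = 6×12 + 6 → F# in octave 6
Result = F#6


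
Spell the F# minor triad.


Minor triad = root + minor 3rd (3 semitones) + perfect 5th (7 semitones)
A triad on F# stacks thirds, so the chord tones use letter names F-A-C
Root: F#
Minor 3rd above F#: A
Perfect 5th above F#: C#
Chord = F# A C#


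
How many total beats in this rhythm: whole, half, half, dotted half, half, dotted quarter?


Working:
Beat values:
  whole = 4 beats
  half = 2 beats
  half = 2 beats
  dotted half = 3 beats
  half = 2 beats
  dotted quarter = 1.5 beats
Sum = 4 + 2 + 2 + 3 + 2 + 1.5
= 14.5 beats


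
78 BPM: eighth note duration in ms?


One quarter-note beat = 60000 / BPM = 60000 / 78 ms
Eighth note = 1/2 × quarter note
Duration = 1/2 × 60000 / 78 = 30000 / 78
= 384.6 ms


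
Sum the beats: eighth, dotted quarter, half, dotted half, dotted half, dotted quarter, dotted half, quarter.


Let's work it out.
Beat values:
  eighth = 0.5 beats
  dotted quarter = 1.5 beats
  half = 2 beats
  dotted half = 3 beats
  dotted half = 3 beats
  dotted quarter = 1.5 beats
  dotted half = 3 beats
  quarter = 1 beat
Sum = 0.5 + 1.5 + 2 + 3 + 3 + 1.5 + 3 + 1
= 15.5 beats


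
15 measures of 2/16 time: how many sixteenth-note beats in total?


Step by step:
Time signature 2/16: the bottom number 16 means the sixteenth note gets one count
The top number 2 means 2 sixteenth-note beats per measure
Total = 2 × 15 measures
= 30 sixteenth-note beats


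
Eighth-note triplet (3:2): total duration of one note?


Triplet: 3 notes occupy the space of 2 eighth notes
Space = 2 × 1/2 = 1 beat
Each triplet note = 1 / 3 = 1/3 beats
= 1/3 beats


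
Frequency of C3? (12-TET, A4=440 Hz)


Reasoning:
f = 440 × 2^(n/12) where n = semitones from A4
C3: -21 semitones from A4
f = 440 × 2^(-21/12)
f = 130.81 Hz


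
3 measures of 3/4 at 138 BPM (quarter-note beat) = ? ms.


Quarter-note beat duration = 60000 / 138 ms
Beats per measure (3/4) = 3
One measure = 3 × 60000 / 138 = 180000 / 138 ms
3 measures = 3 × 180000 / 138 = 540000 / 138
= 3913.0 ms


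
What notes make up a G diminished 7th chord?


Step by step:
Diminished 7th chord = root + minor 3rd + diminished 5th + diminished 7th
Seventh chords stack in thirds, so the letter names are G-B-D-F
Root: G
Minor 3rd above G: Bb
Diminished 5th above G: Db
Diminished 7th above G: Fb
Chord = G Bb Db Fb


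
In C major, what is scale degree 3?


Let's work it out.
Major scale pattern: W-W-H-W-W-W-H (2-2-1-2-2-2-1 semitones)
Starting from C:
  C + 2 semitones → D
  D + 2 semitones → E
  E + 1 semitone → F
  F + 2 semitones → G
  G + 2 semitones → A
  A + 2 semitones → B
  B + 1 semitone → C
Scale: C D E F G A B
Degree 3 = E


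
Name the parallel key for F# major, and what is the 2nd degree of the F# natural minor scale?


Let's work it out.
Parallel keys share the same tonic but differ in mode
F# major → parallel is F# minor
F# natural minor scale: F# G# A B C# D E
= F# minor; 2nd degree = G#


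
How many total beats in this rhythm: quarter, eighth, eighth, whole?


Solution.
Beat values:
  quarter = 1 beat
  eighth = 0.5 beats
  eighth = 0.5 beats
  whole = 4 beats
Sum = 1 + 0.5 + 0.5 + 4
= 6 beats


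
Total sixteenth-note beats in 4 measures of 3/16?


Time signature 3/16: the bottom number 16 means the sixteenth note gets one count
The top number 3 means 3 sixteenth-note beats per measure
Total = 3 × 4 measures
= 12 sixteenth-note beats


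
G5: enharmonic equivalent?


Step by step:
Enharmonic notes sound the same pitch but are spelled with different letter names
G and F## name the same pitch class
= F##5


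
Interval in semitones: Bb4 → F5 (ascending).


Absolute semitone position = octave×12 + chromatic position
Bb4: 4×12 + 10 = 58
F5: 5×12 + 5 = 65
Difference = 65 - 58 = 7
= 7 semitones


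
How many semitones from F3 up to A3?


Working:
Absolute semitone position = octave×12 + chromatic position
F3: 3×12 + 5 = 41
A3: 3×12 + 9 = 45
Difference = 45 - 41 = 4
= 4 semitones


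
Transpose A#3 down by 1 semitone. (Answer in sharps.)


Let's work it out.
A#3: chromatic position 10 in octave 3 → absolute = 3×12 + 10 = 46
Transpose down 1: 46 - 1 = 45
45 = 3×12 + 9 → A in octave 3
Result = A3


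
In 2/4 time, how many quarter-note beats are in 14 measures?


Let's work it out.
Time signature 2/4: the bottom number 4 means the quarter note gets one count
The top number 2 means 2 quarter-note beats per measure
Total = 2 × 14 measures
= 28 quarter-note beats


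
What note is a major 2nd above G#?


A 2nd spans 2 letter names, so from G we land on A
A major 2nd = 2 semitones above G#
Spell A at that pitch: A#
= A#


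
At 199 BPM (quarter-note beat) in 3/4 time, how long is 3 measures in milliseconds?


Quarter-note beat duration = 60000 / 199 ms
Beats per measure (3/4) = 3
One measure = 3 × 60000 / 199 = 180000 / 199 ms
3 measures = 3 × 180000 / 199 = 540000 / 199
= 2713.6 ms


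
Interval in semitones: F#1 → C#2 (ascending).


Step by step:
Absolute semitone position = octave×12 + chromatic position
F#1: 1×12 + 6 = 18
C#2: 2×12 + 1 = 25
Difference = 25 - 18 = 7
= 7 semitones


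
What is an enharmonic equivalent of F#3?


Step by step:
Enharmonic notes sound the same pitch but are spelled with different letter names
F# and Gb name the same pitch class
= Gb3


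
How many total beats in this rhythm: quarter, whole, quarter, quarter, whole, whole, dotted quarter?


Working:
Beat values:
  quarter = 1 beat
  whole = 4 beats
  quarter = 1 beat
  quarter = 1 beat
  whole = 4 beats
  whole = 4 beats
  dotted quarter = 1.5 beats
Sum = 1 + 4 + 1 + 1 + 4 + 4 + 1.5
= 16.5 beats


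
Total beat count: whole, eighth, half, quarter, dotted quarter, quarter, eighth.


Beat values:
  whole = 4 beats
  eighth = 0.5 beats
  half = 2 beats
  quarter = 1 beat
  dotted quarter = 1.5 beats
  quarter = 1 beat
  eighth = 0.5 beats
Sum = 4 + 0.5 + 2 + 1 + 1.5 + 1 + 0.5
= 10.5 beats


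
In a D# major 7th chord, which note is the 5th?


Major 7th chord = root + major 3rd + perfect 5th + major 7th
Seventh chords stack in thirds, so the letter names are D-F-A-C
Root: D#
Major 3rd above D#: F##
Perfect 5th above D#: A#
Major 7th above D#: C##
The 5th = A#


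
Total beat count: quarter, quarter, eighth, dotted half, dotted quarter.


Reasoning:
Beat values:
  quarter = 1 beat
  quarter = 1 beat
  eighth = 0.5 beats
  dotted half = 3 beats
  dotted quarter = 1.5 beats
Sum = 1 + 1 + 0.5 + 3 + 1.5
= 7 beats


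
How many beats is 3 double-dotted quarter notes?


Base quarter note = 1 beat
Dot 1 adds half the previous value: +1/2
Dot 2 adds half the previous value: +1/4
One double-dotted quarter = 1 + 1/2 + 1/4 = 7/4
3 of them = 3 × 7/4 = 21/4
= 21/4 beats


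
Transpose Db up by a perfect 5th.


Solution.
perfect 5th: 5 letter names, 7 semitones
Letter: D + 4 → A
Pitch: Db + 7 semitones, spelled as an A → Ab
= Ab


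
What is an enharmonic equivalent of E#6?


Reasoning:
Enharmonic notes sound the same pitch but are spelled with different letter names
E# and F name the same pitch class
= F6


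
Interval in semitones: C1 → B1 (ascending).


Solution.
Absolute semitone position = octave×12 + chromatic position
C1: 1×12 + 0 = 12
B1: 1×12 + 11 = 23
Difference = 23 - 12 = 11
= 11 semitones


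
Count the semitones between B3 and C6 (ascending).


Reasoning:
Absolute semitone position = octave×12 + chromatic position
B3: 3×12 + 11 = 47
C6: 6×12 + 0 = 72
Difference = 72 - 47 = 25
= 25 semitones


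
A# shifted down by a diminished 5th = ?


diminished 5th: 5 letter names, 6 semitones
Letter: A - 4 → D
Pitch: A# - 6 semitones, spelled as a D → D##
= D##


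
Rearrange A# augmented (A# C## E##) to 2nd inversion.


Step by step:
Root position: A# C## E##
2nd inversion: move root and 3rd up an octave
Bass note: E##
Notes (bottom to top) = E## A# C##


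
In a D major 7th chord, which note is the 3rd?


Let's work it out.
Major 7th chord = root + major 3rd + perfect 5th + major 7th
Seventh chords stack in thirds, so the letter names are D-F-A-C
Root: D
Major 3rd above D: F#
Perfect 5th above D: A
Major 7th above D: C#
The 3rd = F#


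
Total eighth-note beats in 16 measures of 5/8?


Solution.
Time signature 5/8: the bottom number 8 means the eighth note gets one count
The top number 5 means 5 eighth-note beats per measure
Total = 5 × 16 measures
= 80 eighth-note beats


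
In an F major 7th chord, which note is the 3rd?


Step by step:
Major 7th chord = root + major 3rd + perfect 5th + major 7th
Seventh chords stack in thirds, so the letter names are F-A-C-E
Root: F
Major 3rd above F: A
Perfect 5th above F: C
Major 7th above F: E
The 3rd = A


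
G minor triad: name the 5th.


Solution.
Minor triad = root + minor 3rd (3 semitones) + perfect 5th (7 semitones)
A triad on G stacks thirds, so the chord tones use letter names G-B-D
Root: G
Minor 3rd above G: Bb
Perfect 5th above G: D
The 5th = D


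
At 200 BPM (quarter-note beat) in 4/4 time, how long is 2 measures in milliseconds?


Quarter-note beat duration = 60000 / 200 ms
Beats per measure (4/4) = 4
One measure = 4 × 60000 / 200 = 240000 / 200 ms
2 measures = 2 × 240000 / 200 = 480000 / 200
= 2400.0 ms


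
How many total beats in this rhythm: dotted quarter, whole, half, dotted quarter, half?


Solution.
Beat values:
  dotted quarter = 1.5 beats
  whole = 4 beats
  half = 2 beats
  dotted quarter = 1.5 beats
  half = 2 beats
Sum = 1.5 + 4 + 2 + 1.5 + 2
= 11 beats


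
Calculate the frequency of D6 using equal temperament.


f = 440 × 2^(n/12) where n = semitones from A4
D6: 17 semitones from A4
f = 440 × 2^(17/12)
f = 1174.66 Hz


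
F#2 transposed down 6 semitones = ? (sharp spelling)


Working:
F#2: chromatic position 6 in octave 2 → absolute = 2×12 + 6 = 30
Transpose down 6: 30 - 6 = 24
24 = 2×12 + 0 → C in octave 2
Result = C2


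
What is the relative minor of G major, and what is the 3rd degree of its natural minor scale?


Working:
The relative minor shares the major's key signature and starts on its 6th degree
6th degree = a major 6th above the tonic; a major 6th above G is E
→ relative minor of G major is E minor
E natural minor scale: E F# G A B C D
= E minor; 3rd degree = G


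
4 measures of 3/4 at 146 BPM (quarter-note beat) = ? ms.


Quarter-note beat duration = 60000 / 146 ms
Beats per measure (3/4) = 3
One measure = 3 × 60000 / 146 = 180000 / 146 ms
4 measures = 4 × 180000 / 146 = 720000 / 146
= 4931.5 ms


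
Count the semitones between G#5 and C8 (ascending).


Absolute semitone position = octave×12 + chromatic position
G#5: 5×12 + 8 = 68
C8: 8×12 + 0 = 96
Difference = 96 - 68 = 28
= 28 semitones


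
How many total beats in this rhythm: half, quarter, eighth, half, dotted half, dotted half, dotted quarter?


Reasoning:
Beat values:
  half = 2 beats
  quarter = 1 beat
  eighth = 0.5 beats
  half = 2 beats
  dotted half = 3 beats
  dotted half = 3 beats
  dotted quarter = 1.5 beats
Sum = 2 + 1 + 0.5 + 2 + 3 + 3 + 1.5
= 13 beats


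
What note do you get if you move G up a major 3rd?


Working:
major 3rd: 3 letter names, 4 semitones
Letter: G + 2 → B
Pitch: G + 4 semitones, spelled as a B → B
= B


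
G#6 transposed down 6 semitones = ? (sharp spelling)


Working:
G#6: chromatic position 8 in octave 6 → absolute = 6×12 + 8 = 80
Transpose down 6: 80 - 6 = 74
74 = 6×12 + 2 → D in octave 6
Result = D6


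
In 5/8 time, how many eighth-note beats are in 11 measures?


Step by step:
Time signature 5/8: the bottom number 8 means the eighth note gets one count
The top number 5 means 5 eighth-note beats per measure
Total = 5 × 11 measures
= 55 eighth-note beats


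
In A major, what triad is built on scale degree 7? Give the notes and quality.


A major scale: A B C# D E F# G#
Diatonic triad on degree 7 stacks scale notes 7, 2, 4: G# B D
G#→B = 3 semitones; G#→D = 6 semitones → diminished triad
= G# B D (diminished)


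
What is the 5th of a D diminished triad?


Step by step:
Diminished triad = root + minor 3rd (3 semitones) + diminished 5th (6 semitones)
A triad on D stacks thirds, so the chord tones use letter names D-F-A
Root: D
Minor 3rd above D: F
Diminished 5th above D: Ab
The 5th = Ab


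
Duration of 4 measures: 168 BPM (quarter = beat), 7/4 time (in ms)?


Let's work it out.
Quarter-note beat duration = 60000 / 168 ms
Beats per measure (7/4) = 7
One measure = 7 × 60000 / 168 = 420000 / 168 ms
4 measures = 4 × 420000 / 168 = 1680000 / 168
= 10000.0 ms


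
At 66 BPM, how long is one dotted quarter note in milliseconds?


Working:
One quarter-note beat = 60000 / BPM = 60000 / 66 ms
Dotted quarter note = 3/2 × quarter note
Duration = 3/2 × 60000 / 66 = 90000 / 66
= 1363.6 ms


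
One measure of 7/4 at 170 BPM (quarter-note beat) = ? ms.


Quarter-note beat duration = 60000 / 170 ms
Beats per measure (7/4) = 7
One measure = 7 × 60000 / 170 = 420000 / 170 ms
= 2470.6 ms


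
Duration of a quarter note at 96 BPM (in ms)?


One quarter-note beat = 60000 / BPM = 60000 / 96 ms
Duration = 60000 / 96
= 625.0 ms


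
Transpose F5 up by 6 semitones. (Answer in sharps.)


Solution.
F5: chromatic position 5 in octave 5 → absolute = 5×12 + 5 = 65
Transpose up 6: 65 + 6 = 71
71 = 5×12 + 11 → B in octave 5
Result = B5


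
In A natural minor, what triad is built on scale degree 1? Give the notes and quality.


A natural minor scale: A B C D E F G
Diatonic triad on degree 1 stacks scale notes 1, 3, 5: A C E
A→C = 3 semitones; A→E = 7 semitones → minor triad
= A C E (minor)


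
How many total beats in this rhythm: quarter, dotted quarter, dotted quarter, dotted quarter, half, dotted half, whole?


Let's work it out.
Beat values:
  quarter = 1 beat
  dotted quarter = 1.5 beats
  dotted quarter = 1.5 beats
  dotted quarter = 1.5 beats
  half = 2 beats
  dotted half = 3 beats
  whole = 4 beats
Sum = 1 + 1.5 + 1.5 + 1.5 + 2 + 3 + 4
= 14.5 beats


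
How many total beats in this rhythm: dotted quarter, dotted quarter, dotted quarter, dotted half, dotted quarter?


Reasoning:
Beat values:
  dotted quarter = 1.5 beats
  dotted quarter = 1.5 beats
  dotted quarter = 1.5 beats
  dotted half = 3 beats
  dotted quarter = 1.5 beats
Sum = 1.5 + 1.5 + 1.5 + 3 + 1.5
= 9 beats


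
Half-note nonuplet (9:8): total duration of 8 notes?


Reasoning:
Nonuplet: 9 notes occupy the space of 8 half notes
Space = 8 × 2 = 16 beats
Each nonuplet note = 16 / 9 = 16/9 beats
8 notes = 8 × 16/9 = 128/9
= 128/9 beats


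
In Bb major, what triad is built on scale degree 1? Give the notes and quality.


Working:
Bb major scale: Bb C D Eb F G A
Diatonic triad on degree 1 stacks scale notes 1, 3, 5: Bb D F
Bb→D = 4 semitones; Bb→F = 7 semitones → major triad
= Bb D F (major)


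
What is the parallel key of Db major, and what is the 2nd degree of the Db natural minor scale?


Parallel keys share the same tonic but differ in mode
Db major → parallel is Db minor
Db natural minor scale: Db Eb Fb Gb Ab Bbb Cb
= Db minor; 2nd degree = Eb


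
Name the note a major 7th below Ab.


Solution.
A 7th spans 7 letter names, so from A we land on B
A major 7th = 11 semitones below Ab
Spell B at that pitch: Bbb
= Bbb


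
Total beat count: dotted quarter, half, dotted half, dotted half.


Beat values:
  dotted quarter = 1.5 beats
  half = 2 beats
  dotted half = 3 beats
  dotted half = 3 beats
Sum = 1.5 + 2 + 3 + 3
= 9.5 beats


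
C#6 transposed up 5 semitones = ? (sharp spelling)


Working:
C#6: chromatic position 1 in octave 6 → absolute = 6×12 + 1 = 73
Transpose up 5: 73 + 5 = 78
78 = 6×12 + 6 → F# in octave 6
Result = F#6


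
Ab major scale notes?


Solution.
Major scale pattern: W-W-H-W-W-W-H (2-2-1-2-2-2-1 semitones)
Starting from Ab:
  Ab + 2 semitones → Bb
  Bb + 2 semitones → C
  C + 1 semitone → Db
  Db + 2 semitones → Eb
  Eb + 2 semitones → F
  F + 2 semitones → G
  G + 1 semitone → Ab
Scale = Ab Bb C Db Eb F G


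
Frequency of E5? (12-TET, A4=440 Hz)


f = 440 × 2^(n/12) where n = semitones from A4
E5: 7 semitones from A4
f = 440 × 2^(7/12)
f = 659.26 Hz


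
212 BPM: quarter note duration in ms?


Solution.
One quarter-note beat = 60000 / BPM = 60000 / 212 ms
Duration = 60000 / 212
= 283.0 ms


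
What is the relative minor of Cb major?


Working:
The relative minor shares the major's key signature and starts on its 6th degree
6th degree = a major 6th above the tonic; a major 6th above Cb is Ab
→ relative minor of Cb major is Ab minor
= Ab minor


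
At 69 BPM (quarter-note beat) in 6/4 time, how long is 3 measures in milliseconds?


Solution.
Quarter-note beat duration = 60000 / 69 ms
Beats per measure (6/4) = 6
One measure = 6 × 60000 / 69 = 360000 / 69 ms
3 measures = 3 × 360000 / 69 = 1080000 / 69
= 15652.2 ms


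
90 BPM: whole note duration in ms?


Working:
One quarter-note beat = 60000 / BPM = 60000 / 90 ms
Whole note = 4 × quarter note
Duration = 4 × 60000 / 90 = 240000 / 90
= 2666.7 ms


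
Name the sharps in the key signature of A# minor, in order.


Sharp minor keys follow the circle of fifths: A(0), E(1), B(2), F#(3), C#(4), G#(5), D#(6), A#(7)
A# minor has 7 sharps
Order of sharps: F# C# G# D# A# E# B# → first 7: F#, C#, G#, D#, A#, E#, B#
= F#, C#, G#, D#, A#, E#, B#


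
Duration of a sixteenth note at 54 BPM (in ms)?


Step by step:
One quarter-note beat = 60000 / BPM = 60000 / 54 ms
Sixteenth note = 1/4 × quarter note
Duration = 1/4 × 60000 / 54 = 15000 / 54
= 277.8 ms


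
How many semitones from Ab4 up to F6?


Working:
Absolute semitone position = octave×12 + chromatic position
Ab4: 4×12 + 8 = 56
F6: 6×12 + 5 = 77
Difference = 77 - 56 = 21
= 21 semitones


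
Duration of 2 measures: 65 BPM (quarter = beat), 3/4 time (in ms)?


Working:
Quarter-note beat duration = 60000 / 65 ms
Beats per measure (3/4) = 3
One measure = 3 × 60000 / 65 = 180000 / 65 ms
2 measures = 2 × 180000 / 65 = 360000 / 65
= 5538.5 ms


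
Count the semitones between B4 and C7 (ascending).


Let's work it out.
Absolute semitone position = octave×12 + chromatic position
B4: 4×12 + 11 = 59
C7: 7×12 + 0 = 84
Difference = 84 - 59 = 25
= 25 semitones


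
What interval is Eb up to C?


Step by step:
Letter names: E → C spans 6 letter names → a 6th
Semitones: Eb → C = 9 half-steps
A 6th of 9 semitones is a major 6th
= major 6th


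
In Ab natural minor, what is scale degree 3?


Natural minor scale pattern: W-H-W-W-H-W-W (2-1-2-2-1-2-2 semitones)
Starting from Ab:
  Ab + 2 semitones → Bb
  Bb + 1 semitone → Cb
  Cb + 2 semitones → Db
  Db + 2 semitones → Eb
  Eb + 1 semitone → Fb
  Fb + 2 semitones → Gb
  Gb + 2 semitones → Ab
Scale: Ab Bb Cb Db Eb Fb Gb
Degree 3 = Cb


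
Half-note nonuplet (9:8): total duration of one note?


Working:
Nonuplet: 9 notes occupy the space of 8 half notes
Space = 8 × 2 = 16 beats
Each nonuplet note = 16 / 9 = 16/9 beats
= 16/9 beats


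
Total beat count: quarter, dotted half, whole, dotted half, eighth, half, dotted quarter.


Solution.
Beat values:
  quarter = 1 beat
  dotted half = 3 beats
  whole = 4 beats
  dotted half = 3 beats
  eighth = 0.5 beats
  half = 2 beats
  dotted quarter = 1.5 beats
Sum = 1 + 3 + 4 + 3 + 0.5 + 2 + 1.5
= 15 beats


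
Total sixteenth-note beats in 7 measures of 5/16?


Reasoning:
Time signature 5/16: the bottom number 16 means the sixteenth note gets one count
The top number 5 means 5 sixteenth-note beats per measure
Total = 5 × 7 measures
= 35 sixteenth-note beats


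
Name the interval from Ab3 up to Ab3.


Reasoning:
Letter names: A → A spans 1 letter name → a unison
Semitones: Ab3 → Ab3 = 0 half-steps
A unison of 0 semitones is a perfect unison
= perfect unison


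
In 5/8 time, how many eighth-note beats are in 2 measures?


Time signature 5/8: the bottom number 8 means the eighth note gets one count
The top number 5 means 5 eighth-note beats per measure
Total = 5 × 2 measures
= 10 eighth-note beats


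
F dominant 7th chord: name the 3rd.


Reasoning:
Dominant 7th chord = root + major 3rd + perfect 5th + minor 7th
Seventh chords stack in thirds, so the letter names are F-A-C-E
Root: F
Major 3rd above F: A
Perfect 5th above F: C
Minor 7th above F: Eb
The 3rd = A


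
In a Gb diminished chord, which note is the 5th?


Diminished triad = root + minor 3rd (3 semitones) + diminished 5th (6 semitones)
A triad on Gb stacks thirds, so the chord tones use letter names G-B-D
Root: Gb
Minor 3rd above Gb: Bbb
Diminished 5th above Gb: Dbb
The 5th = Dbb


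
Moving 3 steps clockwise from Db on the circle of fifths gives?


Let's work it out.
Each clockwise step on the circle of fifths moves up a perfect 5th
From Db: Db → Ab → Eb → Bb
= Bb


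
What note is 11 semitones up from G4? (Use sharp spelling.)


Working:
G4: chromatic position 7 in octave 4 → absolute = 4×12 + 7 = 55
Transpose up 11: 55 + 11 = 66
66 = 5×12 + 6 → F# in octave 5
Result = F#5


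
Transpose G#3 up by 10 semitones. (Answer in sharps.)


Step by step:
G#3: chromatic position 8 in octave 3 → absolute = 3×12 + 8 = 44
Transpose up 10: 44 + 10 = 54
54 = 4×12 + 6 → F# in octave 4
Result = F#4


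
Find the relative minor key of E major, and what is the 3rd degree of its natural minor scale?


The relative minor shares the major's key signature and starts on its 6th degree
6th degree = a major 6th above the tonic; a major 6th above E is C#
→ relative minor of E major is C# minor
C# natural minor scale: C# D# E F# G# A B
= C# minor; 3rd degree = E


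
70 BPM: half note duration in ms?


Let's work it out.
One quarter-note beat = 60000 / BPM = 60000 / 70 ms
Half note = 2 × quarter note
Duration = 2 × 60000 / 70 = 120000 / 70
= 1714.3 ms


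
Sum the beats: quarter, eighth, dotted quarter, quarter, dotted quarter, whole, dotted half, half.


Step by step:
Beat values:
  quarter = 1 beat
  eighth = 0.5 beats
  dotted quarter = 1.5 beats
  quarter = 1 beat
  dotted quarter = 1.5 beats
  whole = 4 beats
  dotted half = 3 beats
  half = 2 beats
Sum = 1 + 0.5 + 1.5 + 1 + 1.5 + 4 + 3 + 2
= 14.5 beats


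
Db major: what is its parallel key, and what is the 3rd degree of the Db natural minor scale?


Step by step:
Parallel keys share the same tonic but differ in mode
Db major → parallel is Db minor
Db natural minor scale: Db Eb Fb Gb Ab Bbb Cb
= Db minor; 3rd degree = Fb


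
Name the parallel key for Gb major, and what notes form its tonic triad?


Solution.
Parallel keys share the same tonic but differ in mode
Gb major → parallel is Gb minor
Tonic triad of Gb minor = Gb Bbb Db
= Gb minor; triad = Gb Bbb Db


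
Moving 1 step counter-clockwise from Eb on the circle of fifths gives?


Reasoning:
Each counter-clockwise step moves down a perfect 5th (= up a perfect 4th)
From Eb: Eb → Ab
= Ab


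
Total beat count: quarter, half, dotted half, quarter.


Solution.
Beat values:
  quarter = 1 beat
  half = 2 beats
  dotted half = 3 beats
  quarter = 1 beat
Sum = 1 + 2 + 3 + 1
= 7 beats


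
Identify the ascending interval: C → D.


Reasoning:
Letter names: C → D spans 2 letter names → a 2nd
Semitones: C → D = 2 half-steps
A 2nd of 2 semitones is a major 2nd
= major 2nd
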